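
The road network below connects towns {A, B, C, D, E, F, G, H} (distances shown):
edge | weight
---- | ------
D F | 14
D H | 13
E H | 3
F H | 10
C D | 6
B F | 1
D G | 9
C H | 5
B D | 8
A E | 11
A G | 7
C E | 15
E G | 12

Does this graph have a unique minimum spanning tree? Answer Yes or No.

Yes

Kruskal: consider edges lightest-first.
B F (1): add — endpoints in different components.
E H (3): add — endpoints in different components.
C H (5): add — endpoints in different components.
C D (6): add — endpoints in different components.
A G (7): add — endpoints in different components.
B D (8): add — endpoints in different components.
D G (9): add — endpoints in different components.
Every non-tree edge has weight strictly greater than the heaviest edge on the tree path between its endpoints, so the MST is unique.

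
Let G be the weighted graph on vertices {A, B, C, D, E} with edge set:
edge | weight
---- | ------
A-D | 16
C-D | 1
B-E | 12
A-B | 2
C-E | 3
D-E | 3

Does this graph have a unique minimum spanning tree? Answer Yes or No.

No

Sort edges by weight, then run Kruskal:
C-D (1): add. Components now {A} {B} {C,D} {E}
A-B (2): add. Components now {A,B} {C,D} {E}
C-E (3): add. Components now {A,B} {C,D,E}
D-E (3): skip — D and E already connected.
B-E (12): add. Components now {A,B,C,D,E}
Non-tree edge D-E has weight 3, equal to the heaviest edge on its tree cycle — swapping gives another MST of the same weight. Not unique.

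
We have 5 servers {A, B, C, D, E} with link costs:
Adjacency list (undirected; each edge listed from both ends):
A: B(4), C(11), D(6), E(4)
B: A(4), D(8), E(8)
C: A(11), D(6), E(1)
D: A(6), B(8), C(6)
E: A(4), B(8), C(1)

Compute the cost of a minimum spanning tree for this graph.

15

Prim, starting at A.
Step 1: frontier [A B 4, A E 4, A D 6, A C 11] → take A B (4); add B.
Step 2: frontier [A E 4, A D 6, A C 11, B D 8, B E 8] → take A E (4); add E.
Step 3: frontier [A D 6, A C 11, B D 8, C E 1] → take C E (1); add C.
Step 4: frontier [A D 6, B D 8, C D 6] → take A D (6); add D.
MST edges: A B, A E, C E, A D; total weight 4+4+1+6 = 15.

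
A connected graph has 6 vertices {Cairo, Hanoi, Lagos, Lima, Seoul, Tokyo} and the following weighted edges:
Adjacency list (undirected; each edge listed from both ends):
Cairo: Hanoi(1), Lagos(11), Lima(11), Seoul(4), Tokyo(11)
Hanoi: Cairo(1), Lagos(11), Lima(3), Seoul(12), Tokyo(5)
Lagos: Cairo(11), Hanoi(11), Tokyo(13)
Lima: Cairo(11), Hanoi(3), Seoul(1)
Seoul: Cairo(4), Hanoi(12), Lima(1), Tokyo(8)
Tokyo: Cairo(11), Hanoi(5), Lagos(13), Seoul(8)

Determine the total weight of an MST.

21

Sort edges by weight, then run Kruskal:
Cairo—Hanoi (1): add. Components now {Seoul} {Cairo,Hanoi} {Tokyo} {Lima} {Lagos}
Lima—Seoul (1): add. Components now {Lima,Seoul} {Cairo,Hanoi} {Tokyo} {Lagos}
Hanoi—Lima (3): add. Components now {Cairo,Hanoi,Lima,Seoul} {Tokyo} {Lagos}
Cairo—Seoul (4): skip — Seoul and Cairo already connected.
Hanoi—Tokyo (5): add. Components now {Cairo,Hanoi,Lima,Seoul,Tokyo} {Lagos}
Seoul—Tokyo (8): skip — Seoul and Tokyo already connected.
Cairo—Lagos (11): add. Components now {Cairo,Hanoi,Lagos,Lima,Seoul,Tokyo}
MST edges: Cairo—Hanoi, Lima—Seoul, Hanoi—Lima, Hanoi—Tokyo, Cairo—Lagos; total weight 1+1+3+5+11 = 21.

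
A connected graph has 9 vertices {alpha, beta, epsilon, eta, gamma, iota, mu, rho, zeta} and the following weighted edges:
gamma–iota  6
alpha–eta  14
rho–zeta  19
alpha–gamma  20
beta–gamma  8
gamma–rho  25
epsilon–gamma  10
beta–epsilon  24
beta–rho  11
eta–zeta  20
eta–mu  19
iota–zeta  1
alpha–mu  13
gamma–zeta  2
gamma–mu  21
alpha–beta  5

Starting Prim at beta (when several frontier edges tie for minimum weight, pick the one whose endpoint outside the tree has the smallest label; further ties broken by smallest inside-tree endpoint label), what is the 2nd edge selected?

Prim's algorithm from beta:
Step 1: cheapest edge leaving the tree is alpha–beta (5); add alpha.
Step 2: cheapest edge leaving the tree is beta–gamma (8); add gamma.
Step 3: cheapest edge leaving the tree is gamma–zeta (2); add zeta.
Step 4: cheapest edge leaving the tree is iota–zeta (1); add iota.
Step 5: cheapest edge leaving the tree is epsilon–gamma (10); add epsilon.
Step 6: cheapest edge leaving the tree is beta–rho (11); add rho.
Step 7: cheapest edge leaving the tree is alpha–mu (13); add mu.
Step 8: cheapest edge leaving the tree is alpha–eta (14); add eta.
The 2nd edge added is beta–gamma.

beta-gamma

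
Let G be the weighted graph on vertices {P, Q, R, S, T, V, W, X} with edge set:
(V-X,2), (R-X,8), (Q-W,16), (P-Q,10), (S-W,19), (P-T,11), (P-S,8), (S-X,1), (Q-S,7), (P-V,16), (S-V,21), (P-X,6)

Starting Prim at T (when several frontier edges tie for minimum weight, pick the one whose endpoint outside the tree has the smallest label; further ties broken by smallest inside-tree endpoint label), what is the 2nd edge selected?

Prim's algorithm from T:
Step 1: frontier [P-T 11] → take P-T (11); add P.
Step 2: frontier [P-X 6, P-S 8, P-Q 10, P-V 16] → take P-X (6); add X.
Step 3: frontier [P-S 8, P-Q 10, P-V 16, S-X 1, V-X 2, R-X 8] → take S-X (1); add S.
Step 4: frontier [P-Q 10, P-V 16, Q-S 7, S-W 19, S-V 21, V-X 2, R-X 8] → take V-X (2); add V.
Step 5: frontier [P-Q 10, Q-S 7, S-W 19, R-X 8] → take Q-S (7); add Q.
Step 6: frontier [Q-W 16, S-W 19, R-X 8] → take R-X (8); add R.
Step 7: frontier [Q-W 16, S-W 19] → take Q-W (16); add W.
The 2nd edge added is P-X.

P-X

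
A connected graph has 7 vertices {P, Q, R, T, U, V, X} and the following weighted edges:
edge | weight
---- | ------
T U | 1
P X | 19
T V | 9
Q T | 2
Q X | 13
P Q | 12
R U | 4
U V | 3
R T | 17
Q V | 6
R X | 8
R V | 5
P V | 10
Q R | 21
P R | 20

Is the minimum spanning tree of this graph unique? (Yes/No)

Kruskal's algorithm — process edges by increasing weight (ties by edge label):
T U (1): add. Components now {R} {X} {Q} {T,U} {V} {P}
Q T (2): add. Components now {R} {X} {Q,T,U} {V} {P}
U V (3): add. Components now {R} {X} {Q,T,U,V} {P}
R U (4): add. Components now {Q,R,T,U,V} {X} {P}
R V (5): skip — R and V already connected.
Q V (6): skip — Q and V already connected.
R X (8): add. Components now {Q,R,T,U,V,X} {P}
T V (9): skip — T and V already connected.
P V (10): add. Components now {P,Q,R,T,U,V,X}
Every non-tree edge has weight strictly greater than the heaviest edge on the tree path between its endpoints, so the MST is unique.

Yes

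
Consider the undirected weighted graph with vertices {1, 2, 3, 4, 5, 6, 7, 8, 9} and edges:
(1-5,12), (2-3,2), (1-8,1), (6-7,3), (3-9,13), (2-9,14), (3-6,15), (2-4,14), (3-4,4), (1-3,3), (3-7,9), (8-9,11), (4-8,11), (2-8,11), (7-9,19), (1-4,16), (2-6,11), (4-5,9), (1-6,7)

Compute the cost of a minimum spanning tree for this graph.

40

Kruskal's algorithm — process edges by increasing weight (ties by edge label):
1-8 (1): add — endpoints in different components.
2-3 (2): add — endpoints in different components.
1-3 (3): add — endpoints in different components.
6-7 (3): add — endpoints in different components.
3-4 (4): add — endpoints in different components.
1-6 (7): add — endpoints in different components.
3-7 (9): skip — 3 and 7 already connected.
4-5 (9): add — endpoints in different components.
2-6 (11): skip — 2 and 6 already connected.
2-8 (11): skip — 2 and 8 already connected.
4-8 (11): skip — 4 and 8 already connected.
8-9 (11): add — endpoints in different components.
MST edges: 1-8, 2-3, 1-3, 6-7, 3-4, 1-6, 4-5, 8-9; total weight 1+2+3+3+4+7+9+11 = 40.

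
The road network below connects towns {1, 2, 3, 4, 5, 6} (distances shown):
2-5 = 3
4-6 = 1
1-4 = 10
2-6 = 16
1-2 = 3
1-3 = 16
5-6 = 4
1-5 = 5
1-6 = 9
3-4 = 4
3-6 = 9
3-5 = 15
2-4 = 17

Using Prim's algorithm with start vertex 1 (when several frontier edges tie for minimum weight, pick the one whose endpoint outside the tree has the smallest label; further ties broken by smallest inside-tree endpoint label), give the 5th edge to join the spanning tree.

3-4

Prim, starting at 1.
Step 1: frontier [1-2 3, 1-5 5, 1-6 9, 1-4 10, 1-3 16] → take 1-2 (3); add 2.
Step 2: frontier [1-5 5, 1-6 9, 1-4 10, 1-3 16, 2-5 3, 2-6 16, 2-4 17] → take 2-5 (3); add 5.
Step 3: frontier [1-6 9, 1-4 10, 1-3 16, 2-6 16, 2-4 17, 5-6 4, 3-5 15] → take 5-6 (4); add 6.
Step 4: frontier [1-4 10, 1-3 16, 2-4 17, 3-5 15, 4-6 1, 3-6 9] → take 4-6 (1); add 4.
Step 5: frontier [1-3 16, 3-4 4, 3-5 15, 3-6 9] → take 3-4 (4); add 3.
The 5th edge added is 3-4.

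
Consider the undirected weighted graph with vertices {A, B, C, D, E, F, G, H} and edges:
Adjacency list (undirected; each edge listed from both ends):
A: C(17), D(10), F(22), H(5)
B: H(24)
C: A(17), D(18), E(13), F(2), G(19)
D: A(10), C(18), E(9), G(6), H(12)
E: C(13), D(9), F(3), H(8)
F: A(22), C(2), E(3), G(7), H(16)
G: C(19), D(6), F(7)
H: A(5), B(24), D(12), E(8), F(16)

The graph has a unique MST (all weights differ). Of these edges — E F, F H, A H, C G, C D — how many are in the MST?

2

Kruskal: consider edges lightest-first.
C F (2): add — endpoints in different components.
E F (3): add — endpoints in different components.
A H (5): add — endpoints in different components.
D G (6): add — endpoints in different components.
F G (7): add — endpoints in different components.
E H (8): add — endpoints in different components.
D E (9): skip — D and E already connected.
A D (10): skip — A and D already connected.
D H (12): skip — D and H already connected.
C E (13): skip — C and E already connected.
F H (16): skip — F and H already connected.
A C (17): skip — A and C already connected.
C D (18): skip — C and D already connected.
C G (19): skip — C and G already connected.
A F (22): skip — A and F already connected.
B H (24): add — endpoints in different components.
MST edge set: {C F, E F, A H, D G, F G, E H, B H}.
Of the listed edges, {E F, A H} are in the MST → 2.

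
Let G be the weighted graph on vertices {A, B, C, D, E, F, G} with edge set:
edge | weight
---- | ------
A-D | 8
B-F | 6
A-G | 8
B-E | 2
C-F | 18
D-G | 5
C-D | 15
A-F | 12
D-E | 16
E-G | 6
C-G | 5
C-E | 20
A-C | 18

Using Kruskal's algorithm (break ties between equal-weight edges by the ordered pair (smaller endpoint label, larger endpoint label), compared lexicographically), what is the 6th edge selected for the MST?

A-D

Sort edges by weight, then run Kruskal:
B-E (2): add — endpoints in different components.
C-G (5): add — endpoints in different components.
D-G (5): add — endpoints in different components.
B-F (6): add — endpoints in different components.
E-G (6): add — endpoints in different components.
A-D (8): add — endpoints in different components.
The 6th edge added is A-D.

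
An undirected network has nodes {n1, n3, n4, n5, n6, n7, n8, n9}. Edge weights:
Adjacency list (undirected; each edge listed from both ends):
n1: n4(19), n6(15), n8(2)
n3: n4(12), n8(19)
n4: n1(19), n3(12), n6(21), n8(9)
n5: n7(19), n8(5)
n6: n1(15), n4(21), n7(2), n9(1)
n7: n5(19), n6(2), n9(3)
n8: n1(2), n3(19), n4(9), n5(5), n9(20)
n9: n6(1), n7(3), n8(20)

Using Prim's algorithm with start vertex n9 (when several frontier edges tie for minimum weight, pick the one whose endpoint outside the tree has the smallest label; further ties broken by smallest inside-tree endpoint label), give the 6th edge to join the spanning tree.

Grow the tree from n9 using Prim:
Step 1: frontier [n6—n9 1, n7—n9 3, n8—n9 20] → take n6—n9 (1); add n6.
Step 2: frontier [n6—n7 2, n1—n6 15, n4—n6 21, n7—n9 3, n8—n9 20] → take n6—n7 (2); add n7.
Step 3: frontier [n1—n6 15, n4—n6 21, n5—n7 19, n8—n9 20] → take n1—n6 (15); add n1.
Step 4: frontier [n1—n8 2, n1—n4 19, n4—n6 21, n5—n7 19, n8—n9 20] → take n1—n8 (2); add n8.
Step 5: frontier [n1—n4 19, n4—n6 21, n5—n7 19, n5—n8 5, n4—n8 9, n3—n8 19] → take n5—n8 (5); add n5.
Step 6: frontier [n1—n4 19, n4—n6 21, n4—n8 9, n3—n8 19] → take n4—n8 (9); add n4.
Step 7: frontier [n3—n4 12, n3—n8 19] → take n3—n4 (12); add n3.
The 6th edge added is n4—n8.

n4-n8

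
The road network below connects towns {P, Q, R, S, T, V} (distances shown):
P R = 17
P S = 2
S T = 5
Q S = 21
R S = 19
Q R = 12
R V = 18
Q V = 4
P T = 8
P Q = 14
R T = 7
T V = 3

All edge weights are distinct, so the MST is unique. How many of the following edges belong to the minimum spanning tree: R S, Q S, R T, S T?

2

Kruskal: consider edges lightest-first.
P S (2): add — endpoints in different components.
T V (3): add — endpoints in different components.
Q V (4): add — endpoints in different components.
S T (5): add — endpoints in different components.
R T (7): add — endpoints in different components.
MST edge set: {P S, T V, Q V, S T, R T}.
Of the listed edges, {R T, S T} are in the MST → 2.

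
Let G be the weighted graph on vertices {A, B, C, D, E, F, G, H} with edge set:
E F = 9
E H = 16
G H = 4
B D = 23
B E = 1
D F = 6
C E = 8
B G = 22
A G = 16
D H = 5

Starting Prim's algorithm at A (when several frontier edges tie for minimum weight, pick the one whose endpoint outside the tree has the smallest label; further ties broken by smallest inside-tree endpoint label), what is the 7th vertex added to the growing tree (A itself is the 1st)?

Prim, starting at A.
Step 1: frontier [A G 16] → take A G (16); add G.
Step 2: frontier [G H 4, B G 22] → take G H (4); add H.
Step 3: frontier [B G 22, D H 5, E H 16] → take D H (5); add D.
Step 4: frontier [D F 6, B D 23, B G 22, E H 16] → take D F (6); add F.
Step 5: frontier [B D 23, E F 9, B G 22, E H 16] → take E F (9); add E.
Step 6: frontier [B D 23, B E 1, C E 8, B G 22] → take B E (1); add B.
Step 7: frontier [C E 8] → take C E (8); add C.
Vertex order: A, G, H, D, F, E, B, C. The 7th vertex is B.

B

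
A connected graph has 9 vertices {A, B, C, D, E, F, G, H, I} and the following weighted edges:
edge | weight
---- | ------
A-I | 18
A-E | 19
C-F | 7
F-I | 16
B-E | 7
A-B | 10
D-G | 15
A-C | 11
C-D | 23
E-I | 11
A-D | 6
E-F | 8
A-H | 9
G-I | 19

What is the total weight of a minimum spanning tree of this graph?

Sort edges by weight, then run Kruskal:
A-D (6): add — endpoints in different components.
B-E (7): add — endpoints in different components.
C-F (7): add — endpoints in different components.
E-F (8): add — endpoints in different components.
A-H (9): add — endpoints in different components.
A-B (10): add — endpoints in different components.
A-C (11): skip — A and C already connected.
E-I (11): add — endpoints in different components.
D-G (15): add — endpoints in different components.
MST edges: A-D, B-E, C-F, E-F, A-H, A-B, E-I, D-G; total weight 6+7+7+8+9+10+11+15 = 73.

73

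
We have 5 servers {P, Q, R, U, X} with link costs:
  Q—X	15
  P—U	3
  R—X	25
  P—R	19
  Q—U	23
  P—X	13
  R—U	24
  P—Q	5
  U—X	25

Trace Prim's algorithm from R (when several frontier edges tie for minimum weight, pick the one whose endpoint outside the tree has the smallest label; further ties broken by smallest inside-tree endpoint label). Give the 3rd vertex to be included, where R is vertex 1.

Prim, starting at R.
Step 1: frontier [P—R 19, R—U 24, R—X 25] → take P—R (19); add P.
Step 2: frontier [P—U 3, P—Q 5, P—X 13, R—U 24, R—X 25] → take P—U (3); add U.
Step 3: frontier [P—Q 5, P—X 13, R—X 25, Q—U 23, U—X 25] → take P—Q (5); add Q.
Step 4: frontier [P—X 13, Q—X 15, R—X 25, U—X 25] → take P—X (13); add X.
Vertex order: R, P, U, Q, X. The 3rd vertex is U.

U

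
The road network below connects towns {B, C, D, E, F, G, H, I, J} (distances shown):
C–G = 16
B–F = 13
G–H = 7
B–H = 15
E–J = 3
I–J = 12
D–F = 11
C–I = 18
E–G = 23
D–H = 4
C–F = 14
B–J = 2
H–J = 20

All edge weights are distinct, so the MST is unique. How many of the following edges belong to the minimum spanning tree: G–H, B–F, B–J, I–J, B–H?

4

Kruskal: consider edges lightest-first.
B–J (2): add — endpoints in different components.
E–J (3): add — endpoints in different components.
D–H (4): add — endpoints in different components.
G–H (7): add — endpoints in different components.
D–F (11): add — endpoints in different components.
I–J (12): add — endpoints in different components.
B–F (13): add — endpoints in different components.
C–F (14): add — endpoints in different components.
MST edge set: {B–J, E–J, D–H, G–H, D–F, I–J, B–F, C–F}.
Of the listed edges, {G–H, B–F, B–J, I–J} are in the MST → 4.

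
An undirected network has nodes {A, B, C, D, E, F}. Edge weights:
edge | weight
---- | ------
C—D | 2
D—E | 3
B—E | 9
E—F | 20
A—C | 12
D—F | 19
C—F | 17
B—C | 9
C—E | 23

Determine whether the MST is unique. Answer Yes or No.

Kruskal's algorithm — process edges by increasing weight (ties by edge label):
C—D (2): add — endpoints in different components.
D—E (3): add — endpoints in different components.
B—C (9): add — endpoints in different components.
B—E (9): skip — B and E already connected.
A—C (12): add — endpoints in different components.
C—F (17): add — endpoints in different components.
Non-tree edge B—E has weight 9, equal to the heaviest edge on its tree cycle — swapping gives another MST of the same weight. Not unique.

No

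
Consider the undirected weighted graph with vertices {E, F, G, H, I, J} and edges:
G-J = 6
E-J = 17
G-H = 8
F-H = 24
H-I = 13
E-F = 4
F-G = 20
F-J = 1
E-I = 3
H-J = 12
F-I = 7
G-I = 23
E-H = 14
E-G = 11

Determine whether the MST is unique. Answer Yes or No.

Yes

Kruskal's algorithm — process edges by increasing weight (ties by edge label):
F-J (1): add — endpoints in different components.
E-I (3): add — endpoints in different components.
E-F (4): add — endpoints in different components.
G-J (6): add — endpoints in different components.
F-I (7): skip — F and I already connected.
G-H (8): add — endpoints in different components.
Every non-tree edge has weight strictly greater than the heaviest edge on the tree path between its endpoints, so the MST is unique.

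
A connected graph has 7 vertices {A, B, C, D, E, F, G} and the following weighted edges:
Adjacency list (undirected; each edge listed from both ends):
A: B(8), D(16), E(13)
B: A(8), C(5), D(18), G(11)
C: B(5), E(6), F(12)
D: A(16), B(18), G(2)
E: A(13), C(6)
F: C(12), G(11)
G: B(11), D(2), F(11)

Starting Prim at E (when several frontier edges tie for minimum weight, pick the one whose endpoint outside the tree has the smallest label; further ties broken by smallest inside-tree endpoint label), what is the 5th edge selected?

Prim, starting at E.
Step 1: frontier [C–E 6, A–E 13] → take C–E (6); add C.
Step 2: frontier [B–C 5, C–F 12, A–E 13] → take B–C (5); add B.
Step 3: frontier [A–B 8, B–G 11, B–D 18, C–F 12, A–E 13] → take A–B (8); add A.
Step 4: frontier [A–D 16, B–G 11, B–D 18, C–F 12] → take B–G (11); add G.
Step 5: frontier [A–D 16, B–D 18, C–F 12, D–G 2, F–G 11] → take D–G (2); add D.
Step 6: frontier [C–F 12, F–G 11] → take F–G (11); add F.
The 5th edge added is D–G.

D-G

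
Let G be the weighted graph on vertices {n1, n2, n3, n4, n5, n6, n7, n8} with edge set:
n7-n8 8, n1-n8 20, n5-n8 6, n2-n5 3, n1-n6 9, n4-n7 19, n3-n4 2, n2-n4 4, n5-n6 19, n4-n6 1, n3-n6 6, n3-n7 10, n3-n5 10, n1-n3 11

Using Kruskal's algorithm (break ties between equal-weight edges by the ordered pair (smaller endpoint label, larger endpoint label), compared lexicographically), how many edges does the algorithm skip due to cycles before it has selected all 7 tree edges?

Kruskal's algorithm — process edges by increasing weight (ties by edge label):
n4-n6 (1): add — endpoints in different components.
n3-n4 (2): add — endpoints in different components.
n2-n5 (3): add — endpoints in different components.
n2-n4 (4): add — endpoints in different components.
n3-n6 (6): skip — n3 and n6 already connected.
n5-n8 (6): add — endpoints in different components.
n7-n8 (8): add — endpoints in different components.
n1-n6 (9): add — endpoints in different components.
Edges rejected before the tree was complete: 1.

1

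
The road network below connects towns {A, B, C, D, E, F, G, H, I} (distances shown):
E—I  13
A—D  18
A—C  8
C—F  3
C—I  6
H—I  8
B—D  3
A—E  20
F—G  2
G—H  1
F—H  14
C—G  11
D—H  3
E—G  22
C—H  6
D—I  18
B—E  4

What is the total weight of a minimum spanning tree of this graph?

30

Kruskal's algorithm — process edges by increasing weight (ties by edge label):
G—H (1): add — endpoints in different components.
F—G (2): add — endpoints in different components.
B—D (3): add — endpoints in different components.
C—F (3): add — endpoints in different components.
D—H (3): add — endpoints in different components.
B—E (4): add — endpoints in different components.
C—H (6): skip — C and H already connected.
C—I (6): add — endpoints in different components.
A—C (8): add — endpoints in different components.
MST edges: G—H, F—G, B—D, C—F, D—H, B—E, C—I, A—C; total weight 1+2+3+3+3+4+6+8 = 30.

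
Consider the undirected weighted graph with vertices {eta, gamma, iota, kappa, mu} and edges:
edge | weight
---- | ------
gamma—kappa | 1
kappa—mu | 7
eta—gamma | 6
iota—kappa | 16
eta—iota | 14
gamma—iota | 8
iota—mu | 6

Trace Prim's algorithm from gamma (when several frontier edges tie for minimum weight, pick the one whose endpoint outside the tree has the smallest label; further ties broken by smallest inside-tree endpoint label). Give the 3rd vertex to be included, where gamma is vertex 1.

Prim's algorithm from gamma:
Step 1: frontier [gamma—kappa 1, eta—gamma 6, gamma—iota 8] → take gamma—kappa (1); add kappa.
Step 2: frontier [eta—gamma 6, gamma—iota 8, kappa—mu 7, iota—kappa 16] → take eta—gamma (6); add eta.
Step 3: frontier [eta—iota 14, gamma—iota 8, kappa—mu 7, iota—kappa 16] → take kappa—mu (7); add mu.
Step 4: frontier [eta—iota 14, gamma—iota 8, iota—kappa 16, iota—mu 6] → take iota—mu (6); add iota.
Vertex order: gamma, kappa, eta, mu, iota. The 3rd vertex is eta.

eta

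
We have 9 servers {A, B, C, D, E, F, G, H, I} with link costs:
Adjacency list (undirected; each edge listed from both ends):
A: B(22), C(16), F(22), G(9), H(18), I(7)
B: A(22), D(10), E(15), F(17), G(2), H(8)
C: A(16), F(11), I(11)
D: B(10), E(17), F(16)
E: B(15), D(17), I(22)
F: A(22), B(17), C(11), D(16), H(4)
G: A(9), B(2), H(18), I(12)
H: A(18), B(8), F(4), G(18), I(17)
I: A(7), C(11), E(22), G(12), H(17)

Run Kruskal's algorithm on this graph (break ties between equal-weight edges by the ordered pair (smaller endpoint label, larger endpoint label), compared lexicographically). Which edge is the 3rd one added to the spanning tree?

A-I

Kruskal's algorithm — process edges by increasing weight (ties by edge label):
B G (2): add — endpoints in different components.
F H (4): add — endpoints in different components.
A I (7): add — endpoints in different components.
B H (8): add — endpoints in different components.
A G (9): add — endpoints in different components.
B D (10): add — endpoints in different components.
C F (11): add — endpoints in different components.
C I (11): skip — C and I already connected.
G I (12): skip — G and I already connected.
B E (15): add — endpoints in different components.
The 3rd edge added is A I.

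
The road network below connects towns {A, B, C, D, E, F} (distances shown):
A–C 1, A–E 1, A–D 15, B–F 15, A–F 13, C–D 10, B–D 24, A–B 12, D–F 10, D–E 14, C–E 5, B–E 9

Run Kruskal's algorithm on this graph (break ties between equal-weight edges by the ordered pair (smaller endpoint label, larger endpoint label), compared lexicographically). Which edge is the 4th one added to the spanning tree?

C-D

Kruskal: consider edges lightest-first.
A–C (1): add — endpoints in different components.
A–E (1): add — endpoints in different components.
C–E (5): skip — C and E already connected.
B–E (9): add — endpoints in different components.
C–D (10): add — endpoints in different components.
D–F (10): add — endpoints in different components.
The 4th edge added is C–D.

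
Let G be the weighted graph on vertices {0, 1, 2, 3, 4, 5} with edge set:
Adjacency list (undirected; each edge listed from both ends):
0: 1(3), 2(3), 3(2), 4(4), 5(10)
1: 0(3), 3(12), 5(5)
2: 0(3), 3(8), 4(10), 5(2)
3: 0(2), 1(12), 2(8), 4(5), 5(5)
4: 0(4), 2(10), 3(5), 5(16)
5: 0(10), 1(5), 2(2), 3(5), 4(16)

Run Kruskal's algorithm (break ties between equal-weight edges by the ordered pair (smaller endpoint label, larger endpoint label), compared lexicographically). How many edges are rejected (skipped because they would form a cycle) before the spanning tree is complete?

0

Kruskal's algorithm — process edges by increasing weight (ties by edge label):
0—3 (2): add — endpoints in different components.
2—5 (2): add — endpoints in different components.
0—1 (3): add — endpoints in different components.
0—2 (3): add — endpoints in different components.
0—4 (4): add — endpoints in different components.
Edges rejected before the tree was complete: 0.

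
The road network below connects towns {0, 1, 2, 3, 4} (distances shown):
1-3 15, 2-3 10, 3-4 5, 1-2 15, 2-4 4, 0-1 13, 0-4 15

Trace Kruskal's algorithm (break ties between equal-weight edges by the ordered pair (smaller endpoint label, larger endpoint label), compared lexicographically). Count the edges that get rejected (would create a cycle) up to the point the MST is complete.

Kruskal: consider edges lightest-first.
2-4 (4): add. Components now {0} {1} {2,4} {3}
3-4 (5): add. Components now {0} {1} {2,3,4}
2-3 (10): skip — 2 and 3 already connected.
0-1 (13): add. Components now {0,1} {2,3,4}
0-4 (15): add. Components now {0,1,2,3,4}
Edges rejected before the tree was complete: 1.

1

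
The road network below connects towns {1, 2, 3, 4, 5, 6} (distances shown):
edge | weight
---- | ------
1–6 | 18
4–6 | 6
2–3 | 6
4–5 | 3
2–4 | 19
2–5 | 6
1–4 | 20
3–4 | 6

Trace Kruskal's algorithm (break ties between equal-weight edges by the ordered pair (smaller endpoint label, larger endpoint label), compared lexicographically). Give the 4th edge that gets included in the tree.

4-6

Sort edges by weight, then run Kruskal:
4–5 (3): add. Components now {1} {2} {3} {4,5} {6}
2–3 (6): add. Components now {1} {2,3} {4,5} {6}
2–5 (6): add. Components now {1} {2,3,4,5} {6}
3–4 (6): skip — 3 and 4 already connected.
4–6 (6): add. Components now {1} {2,3,4,5,6}
1–6 (18): add. Components now {1,2,3,4,5,6}
The 4th edge added is 4–6.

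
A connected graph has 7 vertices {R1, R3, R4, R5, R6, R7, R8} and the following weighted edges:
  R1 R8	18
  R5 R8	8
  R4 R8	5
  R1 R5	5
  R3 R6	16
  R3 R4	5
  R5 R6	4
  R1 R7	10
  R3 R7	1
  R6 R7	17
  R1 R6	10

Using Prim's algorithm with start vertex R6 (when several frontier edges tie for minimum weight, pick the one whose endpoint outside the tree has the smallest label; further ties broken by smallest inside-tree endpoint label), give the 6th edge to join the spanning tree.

R3-R7

Prim's algorithm from R6:
Step 1: frontier [R5 R6 4, R1 R6 10, R3 R6 16, R6 R7 17] → take R5 R6 (4); add R5.
Step 2: frontier [R1 R5 5, R5 R8 8, R1 R6 10, R3 R6 16, R6 R7 17] → take R1 R5 (5); add R1.
Step 3: frontier [R1 R7 10, R1 R8 18, R5 R8 8, R3 R6 16, R6 R7 17] → take R5 R8 (8); add R8.
Step 4: frontier [R1 R7 10, R3 R6 16, R6 R7 17, R4 R8 5] → take R4 R8 (5); add R4.
Step 5: frontier [R1 R7 10, R3 R4 5, R3 R6 16, R6 R7 17] → take R3 R4 (5); add R3.
Step 6: frontier [R1 R7 10, R3 R7 1, R6 R7 17] → take R3 R7 (1); add R7.
The 6th edge added is R3 R7.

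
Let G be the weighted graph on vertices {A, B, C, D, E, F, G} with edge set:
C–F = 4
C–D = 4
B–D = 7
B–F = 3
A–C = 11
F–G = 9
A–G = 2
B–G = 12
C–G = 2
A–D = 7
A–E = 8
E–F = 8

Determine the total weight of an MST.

Sort edges by weight, then run Kruskal:
A–G (2): add — endpoints in different components.
C–G (2): add — endpoints in different components.
B–F (3): add — endpoints in different components.
C–D (4): add — endpoints in different components.
C–F (4): add — endpoints in different components.
A–D (7): skip — A and D already connected.
B–D (7): skip — B and D already connected.
A–E (8): add — endpoints in different components.
MST edges: A–G, C–G, B–F, C–D, C–F, A–E; total weight 2+2+3+4+4+8 = 23.

23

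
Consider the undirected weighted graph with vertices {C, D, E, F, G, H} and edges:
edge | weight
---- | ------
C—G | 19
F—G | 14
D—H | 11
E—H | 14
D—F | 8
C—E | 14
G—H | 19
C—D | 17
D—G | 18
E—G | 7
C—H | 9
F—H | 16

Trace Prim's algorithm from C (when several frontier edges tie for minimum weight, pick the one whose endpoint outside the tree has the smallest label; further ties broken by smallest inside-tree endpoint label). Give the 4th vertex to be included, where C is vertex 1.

Grow the tree from C using Prim:
Step 1: cheapest edge leaving the tree is C—H (9); add H.
Step 2: cheapest edge leaving the tree is D—H (11); add D.
Step 3: cheapest edge leaving the tree is D—F (8); add F.
Step 4: cheapest edge leaving the tree is C—E (14); add E.
Step 5: cheapest edge leaving the tree is E—G (7); add G.
Vertex order: C, H, D, F, E, G. The 4th vertex is F.

F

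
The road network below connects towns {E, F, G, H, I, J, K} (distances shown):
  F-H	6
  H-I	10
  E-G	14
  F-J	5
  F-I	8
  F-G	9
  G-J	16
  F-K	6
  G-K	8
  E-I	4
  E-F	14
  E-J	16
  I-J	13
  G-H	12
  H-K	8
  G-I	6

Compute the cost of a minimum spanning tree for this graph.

Sort edges by weight, then run Kruskal:
E-I (4): add. Components now {E,I} {F} {G} {H} {J} {K}
F-J (5): add. Components now {E,I} {F,J} {G} {H} {K}
F-H (6): add. Components now {E,I} {F,H,J} {G} {K}
F-K (6): add. Components now {E,I} {F,H,J,K} {G}
G-I (6): add. Components now {E,G,I} {F,H,J,K}
F-I (8): add. Components now {E,F,G,H,I,J,K}
MST edges: E-I, F-J, F-H, F-K, G-I, F-I; total weight 4+5+6+6+6+8 = 35.

35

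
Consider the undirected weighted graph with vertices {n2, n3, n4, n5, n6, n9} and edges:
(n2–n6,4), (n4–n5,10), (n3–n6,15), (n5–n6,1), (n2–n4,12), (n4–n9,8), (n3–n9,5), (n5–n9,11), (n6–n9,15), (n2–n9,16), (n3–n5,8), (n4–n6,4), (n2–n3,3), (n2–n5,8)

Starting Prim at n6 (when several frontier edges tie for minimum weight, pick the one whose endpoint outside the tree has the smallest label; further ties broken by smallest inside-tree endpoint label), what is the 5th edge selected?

Prim's algorithm from n6:
Step 1: frontier [n5–n6 1, n2–n6 4, n4–n6 4, n3–n6 15, n6–n9 15] → take n5–n6 (1); add n5.
Step 2: frontier [n2–n5 8, n3–n5 8, n4–n5 10, n5–n9 11, n2–n6 4, n4–n6 4, n3–n6 15, n6–n9 15] → take n2–n6 (4); add n2.
Step 3: frontier [n2–n3 3, n2–n4 12, n2–n9 16, n3–n5 8, n4–n5 10, n5–n9 11, n4–n6 4, n3–n6 15, n6–n9 15] → take n2–n3 (3); add n3.
Step 4: frontier [n2–n4 12, n2–n9 16, n3–n9 5, n4–n5 10, n5–n9 11, n4–n6 4, n6–n9 15] → take n4–n6 (4); add n4.
Step 5: frontier [n2–n9 16, n3–n9 5, n4–n9 8, n5–n9 11, n6–n9 15] → take n3–n9 (5); add n9.
The 5th edge added is n3–n9.

n3-n9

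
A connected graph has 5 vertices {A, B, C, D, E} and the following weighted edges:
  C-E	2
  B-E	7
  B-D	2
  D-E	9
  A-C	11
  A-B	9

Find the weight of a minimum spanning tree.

20

Grow the tree from D using Prim:
Step 1: frontier [B-D 2, D-E 9] → take B-D (2); add B.
Step 2: frontier [B-E 7, A-B 9, D-E 9] → take B-E (7); add E.
Step 3: frontier [A-B 9, C-E 2] → take C-E (2); add C.
Step 4: frontier [A-B 9, A-C 11] → take A-B (9); add A.
MST edges: B-D, B-E, C-E, A-B; total weight 2+7+2+9 = 20.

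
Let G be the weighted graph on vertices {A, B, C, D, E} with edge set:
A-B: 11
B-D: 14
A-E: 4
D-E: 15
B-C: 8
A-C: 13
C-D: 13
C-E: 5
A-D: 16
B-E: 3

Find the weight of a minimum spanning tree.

25

Kruskal's algorithm — process edges by increasing weight (ties by edge label):
B-E (3): add. Components now {A} {B,E} {C} {D}
A-E (4): add. Components now {A,B,E} {C} {D}
C-E (5): add. Components now {A,B,C,E} {D}
B-C (8): skip — B and C already connected.
A-B (11): skip — A and B already connected.
A-C (13): skip — A and C already connected.
C-D (13): add. Components now {A,B,C,D,E}
MST edges: B-E, A-E, C-E, C-D; total weight 3+4+5+13 = 25.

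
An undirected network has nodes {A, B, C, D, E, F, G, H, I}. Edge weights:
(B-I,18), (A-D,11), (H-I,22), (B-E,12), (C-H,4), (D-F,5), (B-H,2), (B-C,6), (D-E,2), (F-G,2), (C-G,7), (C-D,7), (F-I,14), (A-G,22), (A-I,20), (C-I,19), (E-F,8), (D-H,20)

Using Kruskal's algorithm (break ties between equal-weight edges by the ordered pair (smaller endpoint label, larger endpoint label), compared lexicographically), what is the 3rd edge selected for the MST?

Kruskal: consider edges lightest-first.
B-H (2): add — endpoints in different components.
D-E (2): add — endpoints in different components.
F-G (2): add — endpoints in different components.
C-H (4): add — endpoints in different components.
D-F (5): add — endpoints in different components.
B-C (6): skip — B and C already connected.
C-D (7): add — endpoints in different components.
C-G (7): skip — C and G already connected.
E-F (8): skip — E and F already connected.
A-D (11): add — endpoints in different components.
B-E (12): skip — B and E already connected.
F-I (14): add — endpoints in different components.
The 3rd edge added is F-G.

F-G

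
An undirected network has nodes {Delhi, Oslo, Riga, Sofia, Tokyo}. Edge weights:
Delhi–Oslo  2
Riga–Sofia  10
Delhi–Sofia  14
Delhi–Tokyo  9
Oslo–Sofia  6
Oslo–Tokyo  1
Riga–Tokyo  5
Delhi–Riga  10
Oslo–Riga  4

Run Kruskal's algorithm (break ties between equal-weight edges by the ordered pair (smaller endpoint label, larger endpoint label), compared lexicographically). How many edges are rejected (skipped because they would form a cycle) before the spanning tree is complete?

1

Kruskal: consider edges lightest-first.
Oslo–Tokyo (1): add. Components now {Sofia} {Delhi} {Oslo,Tokyo} {Riga}
Delhi–Oslo (2): add. Components now {Sofia} {Delhi,Oslo,Tokyo} {Riga}
Oslo–Riga (4): add. Components now {Sofia} {Delhi,Oslo,Riga,Tokyo}
Riga–Tokyo (5): skip — Tokyo and Riga already connected.
Oslo–Sofia (6): add. Components now {Delhi,Oslo,Riga,Sofia,Tokyo}
Edges rejected before the tree was complete: 1.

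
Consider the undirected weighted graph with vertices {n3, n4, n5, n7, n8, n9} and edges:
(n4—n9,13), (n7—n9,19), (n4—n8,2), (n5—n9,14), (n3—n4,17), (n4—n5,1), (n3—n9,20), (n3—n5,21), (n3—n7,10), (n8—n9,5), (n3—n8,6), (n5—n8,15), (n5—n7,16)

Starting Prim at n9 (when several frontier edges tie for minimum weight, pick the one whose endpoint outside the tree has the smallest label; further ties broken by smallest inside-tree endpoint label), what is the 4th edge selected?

n3-n8

Prim, starting at n9.
Step 1: frontier [n8—n9 5, n4—n9 13, n5—n9 14, n7—n9 19, n3—n9 20] → take n8—n9 (5); add n8.
Step 2: frontier [n4—n8 2, n3—n8 6, n5—n8 15, n4—n9 13, n5—n9 14, n7—n9 19, n3—n9 20] → take n4—n8 (2); add n4.
Step 3: frontier [n4—n5 1, n3—n4 17, n3—n8 6, n5—n8 15, n5—n9 14, n7—n9 19, n3—n9 20] → take n4—n5 (1); add n5.
Step 4: frontier [n3—n4 17, n5—n7 16, n3—n5 21, n3—n8 6, n7—n9 19, n3—n9 20] → take n3—n8 (6); add n3.
Step 5: frontier [n3—n7 10, n5—n7 16, n7—n9 19] → take n3—n7 (10); add n7.
The 4th edge added is n3—n8.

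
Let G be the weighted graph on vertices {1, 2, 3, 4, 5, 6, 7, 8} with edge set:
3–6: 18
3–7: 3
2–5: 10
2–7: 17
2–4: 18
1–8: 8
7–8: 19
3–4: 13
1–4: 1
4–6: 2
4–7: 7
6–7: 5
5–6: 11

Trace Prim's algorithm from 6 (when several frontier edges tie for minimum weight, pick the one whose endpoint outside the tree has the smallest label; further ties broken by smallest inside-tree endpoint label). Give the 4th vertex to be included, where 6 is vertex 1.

7

Grow the tree from 6 using Prim:
Step 1: cheapest edge leaving the tree is 4–6 (2); add 4.
Step 2: cheapest edge leaving the tree is 1–4 (1); add 1.
Step 3: cheapest edge leaving the tree is 6–7 (5); add 7.
Step 4: cheapest edge leaving the tree is 3–7 (3); add 3.
Step 5: cheapest edge leaving the tree is 1–8 (8); add 8.
Step 6: cheapest edge leaving the tree is 5–6 (11); add 5.
Step 7: cheapest edge leaving the tree is 2–5 (10); add 2.
Vertex order: 6, 4, 1, 7, 3, 8, 5, 2. The 4th vertex is 7.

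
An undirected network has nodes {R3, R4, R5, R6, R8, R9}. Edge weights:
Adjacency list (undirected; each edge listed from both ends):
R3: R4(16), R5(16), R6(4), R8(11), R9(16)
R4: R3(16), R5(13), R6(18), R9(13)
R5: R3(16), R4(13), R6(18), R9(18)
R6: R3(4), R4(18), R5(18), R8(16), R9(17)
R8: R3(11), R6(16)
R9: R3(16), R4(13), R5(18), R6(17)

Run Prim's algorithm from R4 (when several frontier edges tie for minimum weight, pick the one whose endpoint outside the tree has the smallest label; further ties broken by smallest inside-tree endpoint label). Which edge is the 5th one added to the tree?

R3-R8

Prim, starting at R4.
Step 1: cheapest edge leaving the tree is R4 R5 (13); add R5.
Step 2: cheapest edge leaving the tree is R4 R9 (13); add R9.
Step 3: cheapest edge leaving the tree is R3 R4 (16); add R3.
Step 4: cheapest edge leaving the tree is R3 R6 (4); add R6.
Step 5: cheapest edge leaving the tree is R3 R8 (11); add R8.
The 5th edge added is R3 R8.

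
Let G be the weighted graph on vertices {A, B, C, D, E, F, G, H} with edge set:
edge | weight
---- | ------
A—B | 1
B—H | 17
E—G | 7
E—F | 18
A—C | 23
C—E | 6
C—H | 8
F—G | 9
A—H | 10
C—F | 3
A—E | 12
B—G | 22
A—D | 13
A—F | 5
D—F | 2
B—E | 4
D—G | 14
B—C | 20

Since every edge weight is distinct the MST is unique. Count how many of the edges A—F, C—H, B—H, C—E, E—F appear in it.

2

Kruskal's algorithm — process edges by increasing weight (ties by edge label):
A—B (1): add — endpoints in different components.
D—F (2): add — endpoints in different components.
C—F (3): add — endpoints in different components.
B—E (4): add — endpoints in different components.
A—F (5): add — endpoints in different components.
C—E (6): skip — C and E already connected.
E—G (7): add — endpoints in different components.
C—H (8): add — endpoints in different components.
MST edge set: {A—B, D—F, C—F, B—E, A—F, E—G, C—H}.
Of the listed edges, {A—F, C—H} are in the MST → 2.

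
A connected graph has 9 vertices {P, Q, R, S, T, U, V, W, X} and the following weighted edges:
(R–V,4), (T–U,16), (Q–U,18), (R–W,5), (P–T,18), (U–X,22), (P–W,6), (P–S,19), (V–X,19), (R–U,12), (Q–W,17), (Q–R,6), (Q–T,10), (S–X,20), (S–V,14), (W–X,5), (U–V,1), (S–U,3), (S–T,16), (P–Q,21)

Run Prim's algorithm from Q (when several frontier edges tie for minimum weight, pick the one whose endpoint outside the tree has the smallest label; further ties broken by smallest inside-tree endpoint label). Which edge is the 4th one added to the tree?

Prim's algorithm from Q:
Step 1: cheapest edge leaving the tree is Q–R (6); add R.
Step 2: cheapest edge leaving the tree is R–V (4); add V.
Step 3: cheapest edge leaving the tree is U–V (1); add U.
Step 4: cheapest edge leaving the tree is S–U (3); add S.
Step 5: cheapest edge leaving the tree is R–W (5); add W.
Step 6: cheapest edge leaving the tree is W–X (5); add X.
Step 7: cheapest edge leaving the tree is P–W (6); add P.
Step 8: cheapest edge leaving the tree is Q–T (10); add T.
The 4th edge added is S–U.

S-U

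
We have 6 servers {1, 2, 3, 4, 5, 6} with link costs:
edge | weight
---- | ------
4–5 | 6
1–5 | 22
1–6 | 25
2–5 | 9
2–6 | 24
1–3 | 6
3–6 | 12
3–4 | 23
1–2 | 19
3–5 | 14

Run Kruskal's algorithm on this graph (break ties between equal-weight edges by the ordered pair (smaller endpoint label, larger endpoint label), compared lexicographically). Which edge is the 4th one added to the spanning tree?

Kruskal's algorithm — process edges by increasing weight (ties by edge label):
1–3 (6): add — endpoints in different components.
4–5 (6): add — endpoints in different components.
2–5 (9): add — endpoints in different components.
3–6 (12): add — endpoints in different components.
3–5 (14): add — endpoints in different components.
The 4th edge added is 3–6.

3-6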